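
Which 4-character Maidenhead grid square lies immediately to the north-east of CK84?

CK95

Longitude square 8; +1 → 9.
Latitude square 4; +1 → 5.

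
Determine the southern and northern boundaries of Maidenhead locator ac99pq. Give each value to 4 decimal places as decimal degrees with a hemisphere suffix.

60.3333° S, 60.2917° S

Field A=0, C=2: +0·20° lon, +2·10° lat → SW at lon -180°, lat -70°.
Square 9, 9: +9·2° lon, +9·1° lat → SW at lon -162°, lat -61°.
Subsquare p=15, q=16: +15·0.0833333° lon, +16·0.0416667° lat → SW at lon -160.75°, lat -60.3333°.
Cell spans 0.0833333° lon × 0.0416667° lat.
south 60.3333° S, north 60.2917° S.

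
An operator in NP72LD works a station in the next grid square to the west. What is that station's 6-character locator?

NP72kd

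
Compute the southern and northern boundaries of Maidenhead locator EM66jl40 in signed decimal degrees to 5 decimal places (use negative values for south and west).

36.45833, 36.46250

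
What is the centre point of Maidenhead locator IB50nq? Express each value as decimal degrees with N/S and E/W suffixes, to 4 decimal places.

79.3125° S, 8.8750° W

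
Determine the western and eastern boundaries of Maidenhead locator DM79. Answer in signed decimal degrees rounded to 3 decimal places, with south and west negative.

-106.000, -104.000

Field D=3, M=12: +3·20° lon, +12·10° lat → SW at lon -120°, lat 30°.
Square 7, 9: +7·2° lon, +9·1° lat → SW at lon -106°, lat 39°.
Cell spans 2° lon × 1° lat.
west -106.000, east -104.000.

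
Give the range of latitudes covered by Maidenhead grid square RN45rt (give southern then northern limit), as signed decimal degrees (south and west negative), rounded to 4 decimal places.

Field R=17, N=13: +17·20° lon, +13·10° lat → SW at lon 160°, lat 40°.
Square 4, 5: +4·2° lon, +5·1° lat → SW at lon 168°, lat 45°.
Subsquare r=17, t=19: +17·0.0833333° lon, +19·0.0416667° lat → SW at lon 169.417°, lat 45.7917°.
Cell spans 0.0833333° lon × 0.0416667° lat.
south 45.7917, north 45.8333.

45.7917, 45.8333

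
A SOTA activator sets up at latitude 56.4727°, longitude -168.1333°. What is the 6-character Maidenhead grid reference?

AO56wl

Offset from 180°W / 90°S: lon 11.8667°, lat 146.4727°.
Field: lon ⌊11.8667/20⌋ = 0 → A; lat ⌊146.4727/10⌋ = 14 → O.
Square: lon ⌊11.8667/2⌋ = 5; lat ⌊6.4727/1⌋ = 6.
Subsquare: lon ⌊1.8667/0.0833333⌋ = 22 → w; lat ⌊0.4727/0.0416667⌋ = 11 → l.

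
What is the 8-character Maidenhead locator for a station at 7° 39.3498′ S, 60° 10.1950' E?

Shift to the Maidenhead origin (180°W, 90°S): lon 240.16992, lat 82.34417.
Field: lon ⌊240.16992/20⌋ = 12 → M; lat ⌊82.34417/10⌋ = 8 → I.
Square: lon ⌊0.16992/2⌋ = 0; lat ⌊2.34417/1⌋ = 2.
Subsquare: lon ⌊0.16992/0.0833333⌋ = 2 → c; lat ⌊0.34417/0.0416667⌋ = 8 → i.
Extended square: lon ⌊0.00325/0.00833333⌋ = 0; lat ⌊0.01084/0.00416667⌋ = 2.

MI02ci02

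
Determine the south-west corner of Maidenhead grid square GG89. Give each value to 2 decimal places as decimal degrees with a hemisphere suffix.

21.00° S, 44.00° W

Field G=6, G=6: +6·20° lon, +6·10° lat → SW at lon -60°, lat -30°.
Square 8, 9: +8·2° lon, +9·1° lat → SW at lon -44°, lat -21°.
latitude 21.00° S, longitude 44.00° W.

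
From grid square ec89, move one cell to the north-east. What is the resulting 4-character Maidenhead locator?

Longitude square 8; +1 → 9.
Latitude square 9; +1 → 10, wraps to 0, carry into field.
Latitude field C = 2; +1 → 3 = D.

ED90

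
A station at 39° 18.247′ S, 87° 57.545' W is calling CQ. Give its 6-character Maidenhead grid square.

EF60aq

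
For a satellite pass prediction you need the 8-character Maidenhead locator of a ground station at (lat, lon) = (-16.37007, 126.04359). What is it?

PH33ap51

Offset from 180°W / 90°S: lon 306.04359°, lat 73.62993°.
Field: 306.04359/20 → 15 → P, 73.62993/10 → 7 → H; chars PH.
Square: 6.04359/2 → 3, 3.62993/1 → 3; chars 33.
Subsquare: 0.04359/0.0833333 → 0 → a, 0.62993/0.0416667 → 15 → p; chars ap.
Extended square: 0.04359/0.00833333 → 5, 0.00493/0.00416667 → 1; chars 51.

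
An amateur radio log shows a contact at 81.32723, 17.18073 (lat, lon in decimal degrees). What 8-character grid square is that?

JR81oh18

Offset from 180°W / 90°S: lon 197.18073°, lat 171.32723°.
Field (20°×10°, letters A–R): lon ⌊197.18073/20⌋ = 9 → J; lat ⌊171.32723/10⌋ = 17 → R.
Square (2°×1°, digits 0–9): lon ⌊17.18073/2⌋ = 8; lat ⌊1.32723/1⌋ = 1.
Subsquare (5′×2.5′, letters a–x): lon ⌊1.18073/0.0833333⌋ = 14 → o; lat ⌊0.32723/0.0416667⌋ = 7 → h.
Extended square (30″×15″, digits 0–9): lon ⌊0.01406/0.00833333⌋ = 1; lat ⌊0.03556/0.00416667⌋ = 8.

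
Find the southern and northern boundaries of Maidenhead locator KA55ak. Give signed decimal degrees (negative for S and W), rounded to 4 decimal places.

-84.5833, -84.5417

Field K=10, A=0: +10·20° lon, +0·10° lat → SW at lon 20°, lat -90°.
Square 5, 5: +5·2° lon, +5·1° lat → SW at lon 30°, lat -85°.
Subsquare a=0, k=10: +0·0.0833333° lon, +10·0.0416667° lat → SW at lon 30°, lat -84.5833°.
Cell spans 0.0833333° lon × 0.0416667° lat.
south -84.5833, north -84.5417.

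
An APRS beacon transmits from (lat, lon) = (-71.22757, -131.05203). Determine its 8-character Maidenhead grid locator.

Add 180° to longitude and 90° to latitude: 48.94797, 18.77243.
Field: 48.94797/20 → 2 → C, 18.77243/10 → 1 → B; chars CB.
Square: 8.94797/2 → 4, 8.77243/1 → 8; chars 48.
Subsquare: 0.94797/0.0833333 → 11 → l, 0.77243/0.0416667 → 18 → s; chars ls.
Extended square: 0.03130/0.00833333 → 3, 0.02243/0.00416667 → 5; chars 35.

CB48ls35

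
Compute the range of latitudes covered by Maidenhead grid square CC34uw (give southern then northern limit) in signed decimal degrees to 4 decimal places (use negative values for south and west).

Field C=2, C=2: +2·20° lon, +2·10° lat → SW at lon -140°, lat -70°.
Square 3, 4: +3·2° lon, +4·1° lat → SW at lon -134°, lat -66°.
Subsquare u=20, w=22: +20·0.0833333° lon, +22·0.0416667° lat → SW at lon -132.333°, lat -65.0833°.
Cell spans 0.0833333° lon × 0.0416667° lat.
south -65.0833, north -65.0417.

-65.0833, -65.0417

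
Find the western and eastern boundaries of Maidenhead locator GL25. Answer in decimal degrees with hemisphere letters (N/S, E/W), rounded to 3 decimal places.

Field G=6, L=11: +6·20° lon, +11·10° lat → SW at lon -60°, lat 20°.
Square 2, 5: +2·2° lon, +5·1° lat → SW at lon -56°, lat 25°.
Cell spans 2° lon × 1° lat.
west 56.000° W, east 54.000° W.

56.000° W, 54.000° W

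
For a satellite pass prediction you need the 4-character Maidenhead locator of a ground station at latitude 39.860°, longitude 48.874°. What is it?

Offset from 180°W / 90°S: lon 228.87°, lat 129.86°.
Field: lon ⌊228.87/20⌋ = 11 → L; lat ⌊129.86/10⌋ = 12 → M.
Square: lon ⌊8.87/2⌋ = 4; lat ⌊9.86/1⌋ = 9.

LM49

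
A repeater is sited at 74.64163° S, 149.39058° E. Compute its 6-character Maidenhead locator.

Add 180° to longitude and 90° to latitude: 329.3906, 15.3584.
Field (20°×10°, letters A–R): 329.3906/20 → 16 → Q, 15.3584/10 → 1 → B; chars QB.
Square (2°×1°, digits 0–9): 9.3906/2 → 4, 5.3584/1 → 5; chars 45.
Subsquare (5′×2.5′, letters a–x): 1.3906/0.0833333 → 16 → q, 0.3584/0.0416667 → 8 → i; chars qi.

QB45qi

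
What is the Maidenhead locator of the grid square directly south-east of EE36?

Longitude square 3; +1 → 4.
Latitude square 6; −1 → 5.

EE45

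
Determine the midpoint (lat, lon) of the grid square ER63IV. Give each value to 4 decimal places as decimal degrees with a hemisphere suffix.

83.8958° N, 87.2917° W

Field E=4, R=17: +4·20° lon, +17·10° lat → SW at lon -100°, lat 80°.
Square 6, 3: +6·2° lon, +3·1° lat → SW at lon -88°, lat 83°.
Subsquare i=8, v=21: +8·0.0833333° lon, +21·0.0416667° lat → SW at lon -87.3333°, lat 83.875°.
Cell spans 0.0833333° lon × 0.0416667° lat. Centre is SW corner plus half of each.
latitude 83.8958° N, longitude 87.2917° W.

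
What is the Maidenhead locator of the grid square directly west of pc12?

Longitude square 1; −1 → 0.
The latitude characters are unchanged.

PC02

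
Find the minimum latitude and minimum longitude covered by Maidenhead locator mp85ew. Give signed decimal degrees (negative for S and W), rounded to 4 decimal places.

65.9167, 76.3333

Field M=12, P=15: +12·20° lon, +15·10° lat → SW at lon 60°, lat 60°.
Square 8, 5: +8·2° lon, +5·1° lat → SW at lon 76°, lat 65°.
Subsquare e=4, w=22: +4·0.0833333° lon, +22·0.0416667° lat → SW at lon 76.3333°, lat 65.9167°.
latitude 65.9167, longitude 76.3333.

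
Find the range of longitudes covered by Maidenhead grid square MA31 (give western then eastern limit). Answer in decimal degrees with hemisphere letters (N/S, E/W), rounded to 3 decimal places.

66.000° E, 68.000° E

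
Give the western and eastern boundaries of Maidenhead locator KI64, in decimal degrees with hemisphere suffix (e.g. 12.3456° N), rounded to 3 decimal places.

Field K=10, I=8: +10·20° lon, +8·10° lat → SW at lon 20°, lat -10°.
Square 6, 4: +6·2° lon, +4·1° lat → SW at lon 32°, lat -6°.
Cell spans 2° lon × 1° lat.
west 32.000° E, east 34.000° E.

32.000° E, 34.000° E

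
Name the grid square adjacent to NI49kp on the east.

NI49lp

Longitude subsquare k = 10; +1 → 11 = l.
The latitude characters are unchanged.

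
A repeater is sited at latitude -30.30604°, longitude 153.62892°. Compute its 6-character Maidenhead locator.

Offset from 180°W / 90°S: lon 333.6289°, lat 59.6940°.
Field: lon ⌊333.6289/20⌋ = 16 → Q; lat ⌊59.6940/10⌋ = 5 → F.
Square: lon ⌊13.6289/2⌋ = 6; lat ⌊9.6940/1⌋ = 9.
Subsquare: lon ⌊1.6289/0.0833333⌋ = 19 → t; lat ⌊0.6940/0.0416667⌋ = 16 → q.

QF69tq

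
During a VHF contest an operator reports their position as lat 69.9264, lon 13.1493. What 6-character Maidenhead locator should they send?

JP69nw

Shift to the Maidenhead origin (180°W, 90°S): lon 193.1493, lat 159.9264.
Field: lon ⌊193.1493/20⌋ = 9 → J; lat ⌊159.9264/10⌋ = 15 → P.
Square: lon ⌊13.1493/2⌋ = 6; lat ⌊9.9264/1⌋ = 9.
Subsquare: lon ⌊1.1493/0.0833333⌋ = 13 → n; lat ⌊0.9264/0.0416667⌋ = 22 → w.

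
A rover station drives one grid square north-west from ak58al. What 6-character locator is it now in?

AK48xm

Longitude subsquare a = 0; −1 → -1, wraps to 23 = x, carry into square.
Longitude square 5; −1 → 4.
Latitude subsquare l = 11; +1 → 12 = m.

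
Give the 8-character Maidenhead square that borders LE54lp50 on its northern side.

LE54lp51

Latitude extended square 0; +1 → 1.
The longitude characters are unchanged.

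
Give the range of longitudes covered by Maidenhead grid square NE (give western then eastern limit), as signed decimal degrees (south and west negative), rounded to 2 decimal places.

80.00, 100.00

Field N=13, E=4: +13·20° lon, +4·10° lat → SW at lon 80°, lat -50°.
Cell spans 20° lon × 10° lat.
west 80.00, east 100.00.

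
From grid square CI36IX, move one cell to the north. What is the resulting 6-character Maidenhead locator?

CI37ia

Latitude subsquare x = 23; +1 → 24, wraps to 0 = a, carry into square.
Latitude square 6; +1 → 7.
The longitude characters are unchanged.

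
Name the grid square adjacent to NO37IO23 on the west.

NO37io13

Longitude extended square 2; −1 → 1.
The latitude characters are unchanged.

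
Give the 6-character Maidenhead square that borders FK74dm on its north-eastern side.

FK74en

Longitude subsquare d = 3; +1 → 4 = e.
Latitude subsquare m = 12; +1 → 13 = n.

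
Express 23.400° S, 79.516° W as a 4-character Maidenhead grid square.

Shift to the Maidenhead origin (180°W, 90°S): lon 100.48, lat 66.60.
Field (20°×10°, letters A–R): 100.48/20 → 5 → F, 66.60/10 → 6 → G; chars FG.
Square (2°×1°, digits 0–9): 0.48/2 → 0, 6.60/1 → 6; chars 06.

FG06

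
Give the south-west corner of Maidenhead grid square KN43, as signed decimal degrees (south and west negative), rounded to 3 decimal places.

Field K=10, N=13: +10·20° lon, +13·10° lat → SW at lon 20°, lat 40°.
Square 4, 3: +4·2° lon, +3·1° lat → SW at lon 28°, lat 43°.
latitude 43.000, longitude 28.000.

43.000, 28.000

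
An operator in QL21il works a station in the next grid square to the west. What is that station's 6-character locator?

Longitude subsquare i = 8; −1 → 7 = h.
The latitude characters are unchanged.

QL21hl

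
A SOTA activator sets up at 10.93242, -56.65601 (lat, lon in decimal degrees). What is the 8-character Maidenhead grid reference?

Shift to the Maidenhead origin (180°W, 90°S): lon 123.34399, lat 100.93242.
Field (20°×10°, letters A–R): 123.34399/20 → 6 → G, 100.93242/10 → 10 → K; chars GK.
Square (2°×1°, digits 0–9): 3.34399/2 → 1, 0.93242/1 → 0; chars 10.
Subsquare (5′×2.5′, letters a–x): 1.34399/0.0833333 → 16 → q, 0.93242/0.0416667 → 22 → w; chars qw.
Extended square (30″×15″, digits 0–9): 0.01066/0.00833333 → 1, 0.01575/0.00416667 → 3; chars 13.

GK10qw13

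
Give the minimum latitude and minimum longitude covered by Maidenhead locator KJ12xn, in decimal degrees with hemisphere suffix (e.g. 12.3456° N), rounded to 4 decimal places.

2.5417° N, 23.9167° E

Field K=10, J=9: +10·20° lon, +9·10° lat → SW at lon 20°, lat 0°.
Square 1, 2: +1·2° lon, +2·1° lat → SW at lon 22°, lat 2°.
Subsquare x=23, n=13: +23·0.0833333° lon, +13·0.0416667° lat → SW at lon 23.9167°, lat 2.54167°.
latitude 2.5417° N, longitude 23.9167° E.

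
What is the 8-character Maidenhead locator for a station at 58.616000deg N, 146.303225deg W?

Offset from 180°W / 90°S: lon 33.69678°, lat 148.61600°.
Field: lon ⌊33.69678/20⌋ = 1 → B; lat ⌊148.61600/10⌋ = 14 → O.
Square: lon ⌊13.69678/2⌋ = 6; lat ⌊8.61600/1⌋ = 8.
Subsquare: lon ⌊1.69678/0.0833333⌋ = 20 → u; lat ⌊0.61600/0.0416667⌋ = 14 → o.
Extended square: lon ⌊0.03011/0.00833333⌋ = 3; lat ⌊0.03267/0.00416667⌋ = 7.

BO68uo37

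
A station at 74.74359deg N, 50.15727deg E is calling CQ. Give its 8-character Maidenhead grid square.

LQ54br88

Offset from 180°W / 90°S: lon 230.15727°, lat 164.74359°.
Field (20°×10°, letters A–R): 230.15727/20 → 11 → L, 164.74359/10 → 16 → Q; chars LQ.
Square (2°×1°, digits 0–9): 10.15727/2 → 5, 4.74359/1 → 4; chars 54.
Subsquare (5′×2.5′, letters a–x): 0.15727/0.0833333 → 1 → b, 0.74359/0.0416667 → 17 → r; chars br.
Extended square (30″×15″, digits 0–9): 0.07394/0.00833333 → 8, 0.03526/0.00416667 → 8; chars 88.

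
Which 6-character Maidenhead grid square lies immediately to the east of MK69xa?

MK79aa

Longitude subsquare x = 23; +1 → 24, wraps to 0 = a, carry into square.
Longitude square 6; +1 → 7.
The latitude characters are unchanged.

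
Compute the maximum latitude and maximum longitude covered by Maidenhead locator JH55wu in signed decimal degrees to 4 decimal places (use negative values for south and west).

-14.1250, 11.9167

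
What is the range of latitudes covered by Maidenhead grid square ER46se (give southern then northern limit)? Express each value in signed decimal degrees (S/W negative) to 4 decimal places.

Field E=4, R=17: +4·20° lon, +17·10° lat → SW at lon -100°, lat 80°.
Square 4, 6: +4·2° lon, +6·1° lat → SW at lon -92°, lat 86°.
Subsquare s=18, e=4: +18·0.0833333° lon, +4·0.0416667° lat → SW at lon -90.5°, lat 86.1667°.
Cell spans 0.0833333° lon × 0.0416667° lat.
south 86.1667, north 86.2083.

86.1667, 86.2083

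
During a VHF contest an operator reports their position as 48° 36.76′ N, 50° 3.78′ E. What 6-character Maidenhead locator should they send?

LN58ao

Add 180° to longitude and 90° to latitude: 230.0630, 138.6127.
Field (20°×10°, letters A–R): lon ⌊230.0630/20⌋ = 11 → L; lat ⌊138.6127/10⌋ = 13 → N.
Square (2°×1°, digits 0–9): lon ⌊10.0630/2⌋ = 5; lat ⌊8.6127/1⌋ = 8.
Subsquare (5′×2.5′, letters a–x): lon ⌊0.0630/0.0833333⌋ = 0 → a; lat ⌊0.6127/0.0416667⌋ = 14 → o.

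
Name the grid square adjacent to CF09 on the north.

CG00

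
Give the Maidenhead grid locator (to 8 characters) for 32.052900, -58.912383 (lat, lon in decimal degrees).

Add 180° to longitude and 90° to latitude: 121.08762, 122.05290.
Field (20°×10°, letters A–R): lon ⌊121.08762/20⌋ = 6 → G; lat ⌊122.05290/10⌋ = 12 → M.
Square (2°×1°, digits 0–9): lon ⌊1.08762/2⌋ = 0; lat ⌊2.05290/1⌋ = 2.
Subsquare (5′×2.5′, letters a–x): lon ⌊1.08762/0.0833333⌋ = 13 → n; lat ⌊0.05290/0.0416667⌋ = 1 → b.
Extended square (30″×15″, digits 0–9): lon ⌊0.00428/0.00833333⌋ = 0; lat ⌊0.01123/0.00416667⌋ = 2.

GM02nb02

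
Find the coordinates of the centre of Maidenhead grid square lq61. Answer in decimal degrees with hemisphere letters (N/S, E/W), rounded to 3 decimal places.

Field L=11, Q=16: +11·20° lon, +16·10° lat → SW at lon 40°, lat 70°.
Square 6, 1: +6·2° lon, +1·1° lat → SW at lon 52°, lat 71°.
Cell spans 2° lon × 1° lat. Centre is SW corner plus half of each.
latitude 71.500° N, longitude 53.000° E.

71.500° N, 53.000° E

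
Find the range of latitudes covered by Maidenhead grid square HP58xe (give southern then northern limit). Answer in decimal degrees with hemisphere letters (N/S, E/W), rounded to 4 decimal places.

68.1667° N, 68.2083° N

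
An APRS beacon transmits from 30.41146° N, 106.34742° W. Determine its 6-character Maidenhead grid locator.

DM60tj

Offset from 180°W / 90°S: lon 73.6526°, lat 120.4115°.
Field: lon ⌊73.6526/20⌋ = 3 → D; lat ⌊120.4115/10⌋ = 12 → M.
Square: lon ⌊13.6526/2⌋ = 6; lat ⌊0.4115/1⌋ = 0.
Subsquare: lon ⌊1.6526/0.0833333⌋ = 19 → t; lat ⌊0.4115/0.0416667⌋ = 9 → j.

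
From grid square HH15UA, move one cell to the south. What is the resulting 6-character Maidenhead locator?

HH14ux

Latitude subsquare a = 0; −1 → -1, wraps to 23 = x, carry into square.
Latitude square 5; −1 → 4.
The longitude characters are unchanged.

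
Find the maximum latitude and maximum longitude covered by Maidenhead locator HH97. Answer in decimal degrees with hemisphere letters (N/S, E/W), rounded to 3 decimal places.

Field H=7, H=7: +7·20° lon, +7·10° lat → SW at lon -40°, lat -20°.
Square 9, 7: +9·2° lon, +7·1° lat → SW at lon -22°, lat -13°.
Cell spans 2° lon × 1° lat. NE corner is SW corner plus one full cell.
latitude 12.000° S, longitude 20.000° W.

12.000° S, 20.000° W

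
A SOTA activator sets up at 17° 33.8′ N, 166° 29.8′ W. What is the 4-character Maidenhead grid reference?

Add 180° to longitude and 90° to latitude: 13.50, 107.56.
Field (20°×10°, letters A–R): lon ⌊13.50/20⌋ = 0 → A; lat ⌊107.56/10⌋ = 10 → K.
Square (2°×1°, digits 0–9): lon ⌊13.50/2⌋ = 6; lat ⌊7.56/1⌋ = 7.

AK67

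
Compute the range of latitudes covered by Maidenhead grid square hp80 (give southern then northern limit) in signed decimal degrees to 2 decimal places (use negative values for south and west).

60.00, 61.00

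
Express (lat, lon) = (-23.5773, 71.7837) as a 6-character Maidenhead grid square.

MG56vk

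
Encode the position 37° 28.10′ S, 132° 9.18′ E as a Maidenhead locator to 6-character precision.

Add 180° to longitude and 90° to latitude: 312.1530, 52.5317.
Field (20°×10°, letters A–R): 312.1530/20 → 15 → P, 52.5317/10 → 5 → F; chars PF.
Square (2°×1°, digits 0–9): 12.1530/2 → 6, 2.5317/1 → 2; chars 62.
Subsquare (5′×2.5′, letters a–x): 0.1530/0.0833333 → 1 → b, 0.5317/0.0416667 → 12 → m; chars bm.

PF62bm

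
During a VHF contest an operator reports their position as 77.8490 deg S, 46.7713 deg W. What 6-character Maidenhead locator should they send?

GB62od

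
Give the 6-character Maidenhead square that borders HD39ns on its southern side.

HD39nr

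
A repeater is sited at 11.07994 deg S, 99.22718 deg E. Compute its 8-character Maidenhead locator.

NH98ow70

Offset from 180°W / 90°S: lon 279.22718°, lat 78.92006°.
Field: 279.22718/20 → 13 → N, 78.92006/10 → 7 → H; chars NH.
Square: 19.22718/2 → 9, 8.92006/1 → 8; chars 98.
Subsquare: 1.22718/0.0833333 → 14 → o, 0.92006/0.0416667 → 22 → w; chars ow.
Extended square: 0.06051/0.00833333 → 7, 0.00339/0.00416667 → 0; chars 70.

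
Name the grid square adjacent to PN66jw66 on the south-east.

PN66jw75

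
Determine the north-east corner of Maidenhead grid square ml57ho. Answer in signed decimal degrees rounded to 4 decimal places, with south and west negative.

Field M=12, L=11: +12·20° lon, +11·10° lat → SW at lon 60°, lat 20°.
Square 5, 7: +5·2° lon, +7·1° lat → SW at lon 70°, lat 27°.
Subsquare h=7, o=14: +7·0.0833333° lon, +14·0.0416667° lat → SW at lon 70.5833°, lat 27.5833°.
Cell spans 0.0833333° lon × 0.0416667° lat. NE corner is SW corner plus one full cell.
latitude 27.6250, longitude 70.6667.

27.6250, 70.6667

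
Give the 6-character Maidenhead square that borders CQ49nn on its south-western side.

Longitude subsquare n = 13; −1 → 12 = m.
Latitude subsquare n = 13; −1 → 12 = m.

CQ49mm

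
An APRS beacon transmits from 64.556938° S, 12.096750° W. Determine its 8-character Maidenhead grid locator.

IC35wk86

Add 180° to longitude and 90° to latitude: 167.90325, 25.44306.
Field: lon ⌊167.90325/20⌋ = 8 → I; lat ⌊25.44306/10⌋ = 2 → C.
Square: lon ⌊7.90325/2⌋ = 3; lat ⌊5.44306/1⌋ = 5.
Subsquare: lon ⌊1.90325/0.0833333⌋ = 22 → w; lat ⌊0.44306/0.0416667⌋ = 10 → k.
Extended square: lon ⌊0.06992/0.00833333⌋ = 8; lat ⌊0.02640/0.00416667⌋ = 6.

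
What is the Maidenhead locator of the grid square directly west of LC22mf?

LC22lf

Longitude subsquare m = 12; −1 → 11 = l.
The latitude characters are unchanged.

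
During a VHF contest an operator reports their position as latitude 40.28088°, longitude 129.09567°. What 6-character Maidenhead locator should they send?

Add 180° to longitude and 90° to latitude: 309.0957, 130.2809.
Field: lon ⌊309.0957/20⌋ = 15 → P; lat ⌊130.2809/10⌋ = 13 → N.
Square: lon ⌊9.0957/2⌋ = 4; lat ⌊0.2809/1⌋ = 0.
Subsquare: lon ⌊1.0957/0.0833333⌋ = 13 → n; lat ⌊0.2809/0.0416667⌋ = 6 → g.

PN40ng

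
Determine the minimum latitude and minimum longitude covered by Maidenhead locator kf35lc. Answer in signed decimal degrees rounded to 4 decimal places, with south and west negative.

-34.9167, 26.9167

Field K=10, F=5: +10·20° lon, +5·10° lat → SW at lon 20°, lat -40°.
Square 3, 5: +3·2° lon, +5·1° lat → SW at lon 26°, lat -35°.
Subsquare l=11, c=2: +11·0.0833333° lon, +2·0.0416667° lat → SW at lon 26.9167°, lat -34.9167°.
latitude -34.9167, longitude 26.9167.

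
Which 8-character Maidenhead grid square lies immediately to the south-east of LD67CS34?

LD67cs43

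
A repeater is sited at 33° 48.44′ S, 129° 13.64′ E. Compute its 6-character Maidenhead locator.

PF46oe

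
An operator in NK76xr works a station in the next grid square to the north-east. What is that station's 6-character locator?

NK86as

Longitude subsquare x = 23; +1 → 24, wraps to 0 = a, carry into square.
Longitude square 7; +1 → 8.
Latitude subsquare r = 17; +1 → 18 = s.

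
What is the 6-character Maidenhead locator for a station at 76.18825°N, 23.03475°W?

HQ86le

Offset from 180°W / 90°S: lon 156.9652°, lat 166.1882°.
Field: lon ⌊156.9652/20⌋ = 7 → H; lat ⌊166.1882/10⌋ = 16 → Q.
Square: lon ⌊16.9652/2⌋ = 8; lat ⌊6.1882/1⌋ = 6.
Subsquare: lon ⌊0.9652/0.0833333⌋ = 11 → l; lat ⌊0.1882/0.0416667⌋ = 4 → e.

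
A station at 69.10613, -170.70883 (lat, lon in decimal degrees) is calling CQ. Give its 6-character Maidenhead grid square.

AP49pc

Add 180° to longitude and 90° to latitude: 9.2912, 159.1061.
Field (20°×10°, letters A–R): lon ⌊9.2912/20⌋ = 0 → A; lat ⌊159.1061/10⌋ = 15 → P.
Square (2°×1°, digits 0–9): lon ⌊9.2912/2⌋ = 4; lat ⌊9.1061/1⌋ = 9.
Subsquare (5′×2.5′, letters a–x): lon ⌊1.2912/0.0833333⌋ = 15 → p; lat ⌊0.1061/0.0416667⌋ = 2 → c.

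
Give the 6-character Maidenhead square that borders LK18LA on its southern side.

LK17lx

Latitude subsquare a = 0; −1 → -1, wraps to 23 = x, carry into square.
Latitude square 8; −1 → 7.
The longitude characters are unchanged.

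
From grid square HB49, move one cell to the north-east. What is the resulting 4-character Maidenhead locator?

HC50

Longitude square 4; +1 → 5.
Latitude square 9; +1 → 10, wraps to 0, carry into field.
Latitude field B = 1; +1 → 2 = C.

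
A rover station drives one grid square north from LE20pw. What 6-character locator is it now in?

Latitude subsquare w = 22; +1 → 23 = x.
The longitude characters are unchanged.

LE20px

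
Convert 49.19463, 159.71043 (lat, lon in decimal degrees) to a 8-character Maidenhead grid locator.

QN99ue56

Offset from 180°W / 90°S: lon 339.71043°, lat 139.19463°.
Field: lon ⌊339.71043/20⌋ = 16 → Q; lat ⌊139.19463/10⌋ = 13 → N.
Square: lon ⌊19.71043/2⌋ = 9; lat ⌊9.19463/1⌋ = 9.
Subsquare: lon ⌊1.71043/0.0833333⌋ = 20 → u; lat ⌊0.19463/0.0416667⌋ = 4 → e.
Extended square: lon ⌊0.04376/0.00833333⌋ = 5; lat ⌊0.02796/0.00416667⌋ = 6.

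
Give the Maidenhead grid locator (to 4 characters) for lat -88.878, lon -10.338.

IA41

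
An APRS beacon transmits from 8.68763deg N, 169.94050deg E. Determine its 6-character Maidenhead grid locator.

RJ48xq

Offset from 180°W / 90°S: lon 349.9405°, lat 98.6876°.
Field (20°×10°, letters A–R): 349.9405/20 → 17 → R, 98.6876/10 → 9 → J; chars RJ.
Square (2°×1°, digits 0–9): 9.9405/2 → 4, 8.6876/1 → 8; chars 48.
Subsquare (5′×2.5′, letters a–x): 1.9405/0.0833333 → 23 → x, 0.6876/0.0416667 → 16 → q; chars xq.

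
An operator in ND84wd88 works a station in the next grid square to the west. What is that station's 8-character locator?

Longitude extended square 8; −1 → 7.
The latitude characters are unchanged.

ND84wd78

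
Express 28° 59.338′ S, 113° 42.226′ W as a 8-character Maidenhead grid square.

Add 180° to longitude and 90° to latitude: 66.29623, 61.01103.
Field: 66.29623/20 → 3 → D, 61.01103/10 → 6 → G; chars DG.
Square: 6.29623/2 → 3, 1.01103/1 → 1; chars 31.
Subsquare: 0.29623/0.0833333 → 3 → d, 0.01103/0.0416667 → 0 → a; chars da.
Extended square: 0.04623/0.00833333 → 5, 0.01103/0.00416667 → 2; chars 52.

DG31da52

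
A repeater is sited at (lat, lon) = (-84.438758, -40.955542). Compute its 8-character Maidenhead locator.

Offset from 180°W / 90°S: lon 139.04446°, lat 5.56124°.
Field: lon ⌊139.04446/20⌋ = 6 → G; lat ⌊5.56124/10⌋ = 0 → A.
Square: lon ⌊19.04446/2⌋ = 9; lat ⌊5.56124/1⌋ = 5.
Subsquare: lon ⌊1.04446/0.0833333⌋ = 12 → m; lat ⌊0.56124/0.0416667⌋ = 13 → n.
Extended square: lon ⌊0.04446/0.00833333⌋ = 5; lat ⌊0.01958/0.00416667⌋ = 4.

GA95mn54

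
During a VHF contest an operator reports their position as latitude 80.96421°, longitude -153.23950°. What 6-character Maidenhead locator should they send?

BR30jx

Offset from 180°W / 90°S: lon 26.7605°, lat 170.9642°.
Field: 26.7605/20 → 1 → B, 170.9642/10 → 17 → R; chars BR.
Square: 6.7605/2 → 3, 0.9642/1 → 0; chars 30.
Subsquare: 0.7605/0.0833333 → 9 → j, 0.9642/0.0416667 → 23 → x; chars jx.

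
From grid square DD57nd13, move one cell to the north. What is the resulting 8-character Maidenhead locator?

DD57nd14

Latitude extended square 3; +1 → 4.
The longitude characters are unchanged.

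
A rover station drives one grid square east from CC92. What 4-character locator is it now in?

DC02

Longitude square 9; +1 → 10, wraps to 0, carry into field.
Longitude field C = 2; +1 → 3 = D.
The latitude characters are unchanged.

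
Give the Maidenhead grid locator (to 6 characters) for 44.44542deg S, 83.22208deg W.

Offset from 180°W / 90°S: lon 96.7779°, lat 45.5546°.
Field (20°×10°, letters A–R): lon ⌊96.7779/20⌋ = 4 → E; lat ⌊45.5546/10⌋ = 4 → E.
Square (2°×1°, digits 0–9): lon ⌊16.7779/2⌋ = 8; lat ⌊5.5546/1⌋ = 5.
Subsquare (5′×2.5′, letters a–x): lon ⌊0.7779/0.0833333⌋ = 9 → j; lat ⌊0.5546/0.0416667⌋ = 13 → n.

EE85jn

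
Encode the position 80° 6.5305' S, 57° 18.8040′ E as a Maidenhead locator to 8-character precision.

LA89pv73

Add 180° to longitude and 90° to latitude: 237.31340, 9.89116.
Field: 237.31340/20 → 11 → L, 9.89116/10 → 0 → A; chars LA.
Square: 17.31340/2 → 8, 9.89116/1 → 9; chars 89.
Subsquare: 1.31340/0.0833333 → 15 → p, 0.89116/0.0416667 → 21 → v; chars pv.
Extended square: 0.06340/0.00833333 → 7, 0.01616/0.00416667 → 3; chars 73.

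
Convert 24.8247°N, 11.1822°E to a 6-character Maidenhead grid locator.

Shift to the Maidenhead origin (180°W, 90°S): lon 191.1822, lat 114.8247.
Field: 191.1822/20 → 9 → J, 114.8247/10 → 11 → L; chars JL.
Square: 11.1822/2 → 5, 4.8247/1 → 4; chars 54.
Subsquare: 1.1822/0.0833333 → 14 → o, 0.8247/0.0416667 → 19 → t; chars ot.

JL54ot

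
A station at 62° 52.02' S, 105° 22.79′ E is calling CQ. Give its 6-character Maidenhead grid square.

OC27qd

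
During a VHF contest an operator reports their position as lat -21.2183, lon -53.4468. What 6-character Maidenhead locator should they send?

GG38gs

Add 180° to longitude and 90° to latitude: 126.5532, 68.7817.
Field: 126.5532/20 → 6 → G, 68.7817/10 → 6 → G; chars GG.
Square: 6.5532/2 → 3, 8.7817/1 → 8; chars 38.
Subsquare: 0.5532/0.0833333 → 6 → g, 0.7817/0.0416667 → 18 → s; chars gs.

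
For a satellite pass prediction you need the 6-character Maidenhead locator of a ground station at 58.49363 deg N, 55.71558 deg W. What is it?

GO28dl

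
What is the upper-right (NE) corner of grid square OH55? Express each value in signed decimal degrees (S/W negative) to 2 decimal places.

-14.00, 112.00

Field O=14, H=7: +14·20° lon, +7·10° lat → SW at lon 100°, lat -20°.
Square 5, 5: +5·2° lon, +5·1° lat → SW at lon 110°, lat -15°.
Cell spans 2° lon × 1° lat. NE corner is SW corner plus one full cell.
latitude -14.00, longitude 112.00.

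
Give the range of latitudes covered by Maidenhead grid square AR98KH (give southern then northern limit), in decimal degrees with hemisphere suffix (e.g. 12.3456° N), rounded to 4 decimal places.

88.2917° N, 88.3333° N

Field A=0, R=17: +0·20° lon, +17·10° lat → SW at lon -180°, lat 80°.
Square 9, 8: +9·2° lon, +8·1° lat → SW at lon -162°, lat 88°.
Subsquare k=10, h=7: +10·0.0833333° lon, +7·0.0416667° lat → SW at lon -161.167°, lat 88.2917°.
Cell spans 0.0833333° lon × 0.0416667° lat.
south 88.2917° N, north 88.3333° N.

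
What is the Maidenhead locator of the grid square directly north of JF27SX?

JF28sa

Latitude subsquare x = 23; +1 → 24, wraps to 0 = a, carry into square.
Latitude square 7; +1 → 8.
The longitude characters are unchanged.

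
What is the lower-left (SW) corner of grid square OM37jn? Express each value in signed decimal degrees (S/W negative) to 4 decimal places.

Field O=14, M=12: +14·20° lon, +12·10° lat → SW at lon 100°, lat 30°.
Square 3, 7: +3·2° lon, +7·1° lat → SW at lon 106°, lat 37°.
Subsquare j=9, n=13: +9·0.0833333° lon, +13·0.0416667° lat → SW at lon 106.75°, lat 37.5417°.
latitude 37.5417, longitude 106.7500.

37.5417, 106.7500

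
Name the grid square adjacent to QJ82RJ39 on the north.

QJ82rk30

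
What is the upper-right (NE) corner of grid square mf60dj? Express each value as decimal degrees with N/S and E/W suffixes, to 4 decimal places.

39.5833° S, 72.3333° E

Field M=12, F=5: +12·20° lon, +5·10° lat → SW at lon 60°, lat -40°.
Square 6, 0: +6·2° lon, +0·1° lat → SW at lon 72°, lat -40°.
Subsquare d=3, j=9: +3·0.0833333° lon, +9·0.0416667° lat → SW at lon 72.25°, lat -39.625°.
Cell spans 0.0833333° lon × 0.0416667° lat. NE corner is SW corner plus one full cell.
latitude 39.5833° S, longitude 72.3333° E.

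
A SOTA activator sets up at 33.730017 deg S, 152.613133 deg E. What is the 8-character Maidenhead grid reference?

Shift to the Maidenhead origin (180°W, 90°S): lon 332.61313, lat 56.26998.
Field (20°×10°, letters A–R): 332.61313/20 → 16 → Q, 56.26998/10 → 5 → F; chars QF.
Square (2°×1°, digits 0–9): 12.61313/2 → 6, 6.26998/1 → 6; chars 66.
Subsquare (5′×2.5′, letters a–x): 0.61313/0.0833333 → 7 → h, 0.26998/0.0416667 → 6 → g; chars hg.
Extended square (30″×15″, digits 0–9): 0.02980/0.00833333 → 3, 0.01998/0.00416667 → 4; chars 34.

QF66hg34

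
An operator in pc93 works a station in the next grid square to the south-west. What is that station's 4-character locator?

PC82

Longitude square 9; −1 → 8.
Latitude square 3; −1 → 2.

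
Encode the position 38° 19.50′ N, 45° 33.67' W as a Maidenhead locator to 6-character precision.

Offset from 180°W / 90°S: lon 134.4388°, lat 128.3250°.
Field: 134.4388/20 → 6 → G, 128.3250/10 → 12 → M; chars GM.
Square: 14.4388/2 → 7, 8.3250/1 → 8; chars 78.
Subsquare: 0.4388/0.0833333 → 5 → f, 0.3250/0.0416667 → 7 → h; chars fh.

GM78fh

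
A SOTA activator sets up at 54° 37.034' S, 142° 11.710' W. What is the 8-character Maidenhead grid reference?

Shift to the Maidenhead origin (180°W, 90°S): lon 37.80483, lat 35.38277.
Field (20°×10°, letters A–R): lon ⌊37.80483/20⌋ = 1 → B; lat ⌊35.38277/10⌋ = 3 → D.
Square (2°×1°, digits 0–9): lon ⌊17.80483/2⌋ = 8; lat ⌊5.38277/1⌋ = 5.
Subsquare (5′×2.5′, letters a–x): lon ⌊1.80483/0.0833333⌋ = 21 → v; lat ⌊0.38277/0.0416667⌋ = 9 → j.
Extended square (30″×15″, digits 0–9): lon ⌊0.05483/0.00833333⌋ = 6; lat ⌊0.00777/0.00416667⌋ = 1.

BD85vj61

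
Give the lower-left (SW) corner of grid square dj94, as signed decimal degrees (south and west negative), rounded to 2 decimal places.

4.00, -102.00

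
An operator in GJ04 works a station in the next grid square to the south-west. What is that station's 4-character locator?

FJ93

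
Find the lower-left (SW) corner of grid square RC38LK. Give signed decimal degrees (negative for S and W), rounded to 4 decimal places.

-61.5833, 166.9167

Field R=17, C=2: +17·20° lon, +2·10° lat → SW at lon 160°, lat -70°.
Square 3, 8: +3·2° lon, +8·1° lat → SW at lon 166°, lat -62°.
Subsquare l=11, k=10: +11·0.0833333° lon, +10·0.0416667° lat → SW at lon 166.917°, lat -61.5833°.
latitude -61.5833, longitude 166.9167.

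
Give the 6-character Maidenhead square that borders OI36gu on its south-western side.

Longitude subsquare g = 6; −1 → 5 = f.
Latitude subsquare u = 20; −1 → 19 = t.

OI36ft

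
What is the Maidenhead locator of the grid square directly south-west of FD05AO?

ED95xn

Longitude subsquare a = 0; −1 → -1, wraps to 23 = x, carry into square.
Longitude square 0; −1 → -1, wraps to 9, carry into field.
Longitude field F = 5; −1 → 4 = E.
Latitude subsquare o = 14; −1 → 13 = n.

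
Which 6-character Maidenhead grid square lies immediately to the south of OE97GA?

OE96gx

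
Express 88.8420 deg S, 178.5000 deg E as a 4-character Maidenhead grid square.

Shift to the Maidenhead origin (180°W, 90°S): lon 358.50, lat 1.16.
Field: 358.50/20 → 17 → R, 1.16/10 → 0 → A; chars RA.
Square: 18.50/2 → 9, 1.16/1 → 1; chars 91.

RA91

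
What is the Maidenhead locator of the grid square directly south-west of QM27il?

QM27hk

Longitude subsquare i = 8; −1 → 7 = h.
Latitude subsquare l = 11; −1 → 10 = k.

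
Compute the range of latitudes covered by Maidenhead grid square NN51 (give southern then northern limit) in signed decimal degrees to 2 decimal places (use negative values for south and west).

Field N=13, N=13: +13·20° lon, +13·10° lat → SW at lon 80°, lat 40°.
Square 5, 1: +5·2° lon, +1·1° lat → SW at lon 90°, lat 41°.
Cell spans 2° lon × 1° lat.
south 41.00, north 42.00.

41.00, 42.00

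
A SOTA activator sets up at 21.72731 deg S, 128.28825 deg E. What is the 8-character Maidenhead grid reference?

Add 180° to longitude and 90° to latitude: 308.28825, 68.27269.
Field (20°×10°, letters A–R): 308.28825/20 → 15 → P, 68.27269/10 → 6 → G; chars PG.
Square (2°×1°, digits 0–9): 8.28825/2 → 4, 8.27269/1 → 8; chars 48.
Subsquare (5′×2.5′, letters a–x): 0.28825/0.0833333 → 3 → d, 0.27269/0.0416667 → 6 → g; chars dg.
Extended square (30″×15″, digits 0–9): 0.03825/0.00833333 → 4, 0.02269/0.00416667 → 5; chars 45.

PG48dg45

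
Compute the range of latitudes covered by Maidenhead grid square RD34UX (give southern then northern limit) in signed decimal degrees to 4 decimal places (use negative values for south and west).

-55.0417, -55.0000

Field R=17, D=3: +17·20° lon, +3·10° lat → SW at lon 160°, lat -60°.
Square 3, 4: +3·2° lon, +4·1° lat → SW at lon 166°, lat -56°.
Subsquare u=20, x=23: +20·0.0833333° lon, +23·0.0416667° lat → SW at lon 167.667°, lat -55.0417°.
Cell spans 0.0833333° lon × 0.0416667° lat.
south -55.0417, north -55.0000.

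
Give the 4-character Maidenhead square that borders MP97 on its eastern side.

NP07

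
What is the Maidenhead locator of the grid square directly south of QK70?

QJ79

Latitude square 0; −1 → -1, wraps to 9, carry into field.
Latitude field K = 10; −1 → 9 = J.
The longitude characters are unchanged.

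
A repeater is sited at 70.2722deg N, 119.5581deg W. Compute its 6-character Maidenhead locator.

DQ00fg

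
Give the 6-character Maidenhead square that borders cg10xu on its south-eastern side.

CG20at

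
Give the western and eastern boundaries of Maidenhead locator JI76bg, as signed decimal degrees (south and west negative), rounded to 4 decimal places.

Field J=9, I=8: +9·20° lon, +8·10° lat → SW at lon 0°, lat -10°.
Square 7, 6: +7·2° lon, +6·1° lat → SW at lon 14°, lat -4°.
Subsquare b=1, g=6: +1·0.0833333° lon, +6·0.0416667° lat → SW at lon 14.0833°, lat -3.75°.
Cell spans 0.0833333° lon × 0.0416667° lat.
west 14.0833, east 14.1667.

14.0833, 14.1667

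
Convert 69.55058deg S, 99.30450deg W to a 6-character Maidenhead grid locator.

Offset from 180°W / 90°S: lon 80.6955°, lat 20.4494°.
Field: lon ⌊80.6955/20⌋ = 4 → E; lat ⌊20.4494/10⌋ = 2 → C.
Square: lon ⌊0.6955/2⌋ = 0; lat ⌊0.4494/1⌋ = 0.
Subsquare: lon ⌊0.6955/0.0833333⌋ = 8 → i; lat ⌊0.4494/0.0416667⌋ = 10 → k.

EC00ik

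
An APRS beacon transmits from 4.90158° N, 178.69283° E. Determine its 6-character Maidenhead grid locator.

Shift to the Maidenhead origin (180°W, 90°S): lon 358.6928, lat 94.9016.
Field: lon ⌊358.6928/20⌋ = 17 → R; lat ⌊94.9016/10⌋ = 9 → J.
Square: lon ⌊18.6928/2⌋ = 9; lat ⌊4.9016/1⌋ = 4.
Subsquare: lon ⌊0.6928/0.0833333⌋ = 8 → i; lat ⌊0.9016/0.0416667⌋ = 21 → v.

RJ94iv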